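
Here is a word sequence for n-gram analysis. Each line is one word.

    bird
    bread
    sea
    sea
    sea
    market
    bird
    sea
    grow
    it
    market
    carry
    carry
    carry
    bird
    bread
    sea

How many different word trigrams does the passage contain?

14

17 tokens → 15 trigram windows in total.
Repeated trigrams (each contributes count−1 duplicates):
  bird bread sea: 2
1 duplicate windows → 15 − 1 = 14 distinct.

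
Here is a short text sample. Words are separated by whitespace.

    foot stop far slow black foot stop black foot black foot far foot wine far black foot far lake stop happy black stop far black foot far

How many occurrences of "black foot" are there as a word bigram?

Scanning the 26 overlapping bigram windows for "black foot":
  position 5–6: black foot
  position 8–9: black foot
  position 10–11: black foot
  position 16–17: black foot
  position 25–26: black foot

5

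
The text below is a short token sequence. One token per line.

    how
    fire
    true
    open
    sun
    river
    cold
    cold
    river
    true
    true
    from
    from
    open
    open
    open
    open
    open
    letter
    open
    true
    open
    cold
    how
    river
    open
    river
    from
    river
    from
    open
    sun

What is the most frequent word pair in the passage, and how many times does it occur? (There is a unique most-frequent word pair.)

"open open", 4 times

Bigram frequencies (highest first):
  open open: 4
  true open: 2
  open sun: 2
  from open: 2
  river from: 2
  how fire: 1
  … (18 more, each ≤ 1)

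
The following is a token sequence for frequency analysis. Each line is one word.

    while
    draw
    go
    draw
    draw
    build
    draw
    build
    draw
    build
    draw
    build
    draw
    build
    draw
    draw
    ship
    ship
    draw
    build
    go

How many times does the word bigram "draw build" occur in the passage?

Scanning the 20 overlapping bigram windows for "draw build":
  position 5–6: draw build
  position 7–8: draw build
  position 9–10: draw build
  position 11–12: draw build
  position 13–14: draw build
  position 19–20: draw build

6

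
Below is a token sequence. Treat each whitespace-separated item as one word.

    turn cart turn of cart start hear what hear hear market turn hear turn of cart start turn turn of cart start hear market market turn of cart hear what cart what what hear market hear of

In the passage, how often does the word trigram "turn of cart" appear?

4

Scanning the 35 overlapping trigram windows for "turn of cart":
  position 3–5: turn of cart
  position 14–16: turn of cart
  position 19–21: turn of cart
  position 26–28: turn of cart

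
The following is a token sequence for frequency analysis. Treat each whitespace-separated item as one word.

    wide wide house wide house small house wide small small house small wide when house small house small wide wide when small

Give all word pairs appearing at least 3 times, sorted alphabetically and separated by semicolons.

house small; small house

Bigram counts meeting the condition (at least 3 times):
  house small: 4
  small house: 3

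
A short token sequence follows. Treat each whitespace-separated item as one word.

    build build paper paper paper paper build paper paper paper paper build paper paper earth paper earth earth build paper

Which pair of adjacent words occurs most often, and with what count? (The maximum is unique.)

"paper paper", 7 times

Bigram frequencies (highest first):
  paper paper: 7
  build paper: 4
  paper build: 2
  paper earth: 2
  build build: 1
  earth paper: 1
  … (2 more, each ≤ 1)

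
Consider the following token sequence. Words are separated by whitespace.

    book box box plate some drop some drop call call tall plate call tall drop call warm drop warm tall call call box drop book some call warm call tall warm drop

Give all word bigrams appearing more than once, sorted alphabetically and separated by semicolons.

call call; call tall; call warm; drop call; some drop; warm drop

Bigram counts meeting the condition (more than once):
  call call: 2
  call tall: 3
  call warm: 2
  drop call: 2
  some drop: 2
  warm drop: 2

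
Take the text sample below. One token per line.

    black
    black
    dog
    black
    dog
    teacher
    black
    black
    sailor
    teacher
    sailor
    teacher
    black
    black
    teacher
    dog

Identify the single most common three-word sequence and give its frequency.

Trigram frequencies (highest first):
  teacher black black: 2
  black black dog: 1
  black dog black: 1
  dog black dog: 1
  black dog teacher: 1
  dog teacher black: 1
  … (7 more, each ≤ 1)

"teacher black black", 2 times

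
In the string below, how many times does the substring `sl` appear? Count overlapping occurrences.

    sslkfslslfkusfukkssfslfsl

5

Sliding a length-2 window over the 25 characters (24 positions):
  position 2–3: sl
  position 6–7: sl
  position 8–9: sl
  position 21–22: sl
  position 24–25: sl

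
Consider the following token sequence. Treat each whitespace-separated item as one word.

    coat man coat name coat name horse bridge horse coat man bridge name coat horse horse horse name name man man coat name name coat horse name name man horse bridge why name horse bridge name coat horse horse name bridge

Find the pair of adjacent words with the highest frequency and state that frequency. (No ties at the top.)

Bigram frequencies (highest first):
  name coat: 4
  coat name: 3
  horse bridge: 3
  coat horse: 3
  horse horse: 3
  horse name: 3
  … (14 more, each ≤ 3)

"name coat", 4 times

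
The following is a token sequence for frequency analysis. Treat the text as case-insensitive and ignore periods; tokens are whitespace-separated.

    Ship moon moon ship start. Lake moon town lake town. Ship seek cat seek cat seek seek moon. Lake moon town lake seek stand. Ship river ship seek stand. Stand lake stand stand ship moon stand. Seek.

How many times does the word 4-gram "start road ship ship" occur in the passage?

Scanning the 34 overlapping 4-gram windows for "start road ship ship":
  (none found)

0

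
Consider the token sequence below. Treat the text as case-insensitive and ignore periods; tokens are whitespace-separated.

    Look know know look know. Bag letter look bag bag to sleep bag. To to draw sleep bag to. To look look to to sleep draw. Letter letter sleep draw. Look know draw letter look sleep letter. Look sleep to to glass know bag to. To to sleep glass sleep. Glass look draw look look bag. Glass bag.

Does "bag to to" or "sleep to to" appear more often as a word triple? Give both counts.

"bag to to": 3 occurrences
"sleep to to": 1 occurrence

"bag to to" (3 vs 1)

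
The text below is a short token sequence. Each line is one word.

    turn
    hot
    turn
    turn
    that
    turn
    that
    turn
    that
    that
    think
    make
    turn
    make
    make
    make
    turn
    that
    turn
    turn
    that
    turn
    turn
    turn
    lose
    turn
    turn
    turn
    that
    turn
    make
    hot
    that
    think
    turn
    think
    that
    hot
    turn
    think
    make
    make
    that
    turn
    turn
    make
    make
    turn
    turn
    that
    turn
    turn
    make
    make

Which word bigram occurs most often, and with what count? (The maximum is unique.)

Bigram frequencies (highest first):
  turn turn: 9
  turn that: 7
  that turn: 7
  make make: 5
  turn make: 4
  make turn: 3
  … (14 more, each ≤ 2)

"turn turn", 9 times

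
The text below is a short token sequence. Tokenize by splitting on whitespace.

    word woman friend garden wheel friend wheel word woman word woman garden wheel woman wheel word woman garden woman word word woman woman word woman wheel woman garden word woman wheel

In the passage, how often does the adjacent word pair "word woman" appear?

Scanning the 30 overlapping bigram windows for "word woman":
  position 1–2: word woman
  position 8–9: word woman
  position 10–11: word woman
  position 16–17: word woman
  position 21–22: word woman
  position 24–25: word woman
  position 29–30: word woman

7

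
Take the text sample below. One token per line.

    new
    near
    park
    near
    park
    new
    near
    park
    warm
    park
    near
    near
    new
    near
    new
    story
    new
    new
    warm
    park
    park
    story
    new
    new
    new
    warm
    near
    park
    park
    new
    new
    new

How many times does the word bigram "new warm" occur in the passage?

2

Scanning the 31 overlapping bigram windows for "new warm":
  position 18–19: new warm
  position 25–26: new warm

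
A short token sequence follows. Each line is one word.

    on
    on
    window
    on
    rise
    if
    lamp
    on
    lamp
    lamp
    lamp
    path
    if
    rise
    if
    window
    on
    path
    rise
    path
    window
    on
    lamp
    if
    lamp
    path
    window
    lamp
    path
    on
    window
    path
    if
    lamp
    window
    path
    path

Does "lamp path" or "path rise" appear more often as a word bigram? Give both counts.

"lamp path": 3 occurrences
"path rise": 1 occurrence

"lamp path" (3 vs 1)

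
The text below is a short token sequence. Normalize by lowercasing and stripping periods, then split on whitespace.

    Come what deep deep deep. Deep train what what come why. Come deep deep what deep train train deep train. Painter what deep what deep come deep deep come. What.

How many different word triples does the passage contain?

25

30 tokens → 28 trigram windows in total.
Repeated trigrams (each contributes count−1 duplicates):
  come deep deep: 2
  deep deep deep: 2
  deep what deep: 2
3 duplicate windows → 28 − 3 = 25 distinct.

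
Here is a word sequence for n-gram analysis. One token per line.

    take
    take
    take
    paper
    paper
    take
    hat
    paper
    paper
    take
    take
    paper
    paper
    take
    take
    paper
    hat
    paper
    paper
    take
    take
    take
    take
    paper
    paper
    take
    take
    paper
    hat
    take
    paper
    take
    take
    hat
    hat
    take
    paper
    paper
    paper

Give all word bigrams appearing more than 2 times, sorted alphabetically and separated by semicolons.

Bigram counts meeting the condition (more than 2 times):
  paper paper: 7
  paper take: 6
  take paper: 7
  take take: 9

paper paper; paper take; take paper; take take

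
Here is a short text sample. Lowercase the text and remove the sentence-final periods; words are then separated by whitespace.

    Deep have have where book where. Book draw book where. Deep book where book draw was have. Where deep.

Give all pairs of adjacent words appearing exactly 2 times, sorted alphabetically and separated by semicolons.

Bigram counts meeting the condition (exactly 2 times):
  book draw: 2
  have where: 2
  where deep: 2

book draw; have where; where deep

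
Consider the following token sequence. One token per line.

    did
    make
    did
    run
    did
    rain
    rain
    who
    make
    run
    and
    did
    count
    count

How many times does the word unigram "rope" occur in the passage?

0

Scanning the 14 tokens for "rope":
  (none found)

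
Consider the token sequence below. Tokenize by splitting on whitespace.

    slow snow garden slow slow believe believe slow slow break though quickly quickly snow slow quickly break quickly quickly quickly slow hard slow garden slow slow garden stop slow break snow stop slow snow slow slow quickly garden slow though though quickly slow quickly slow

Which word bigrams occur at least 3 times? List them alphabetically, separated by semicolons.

garden slow; quickly quickly; quickly slow; slow quickly; slow slow

Bigram counts meeting the condition (at least 3 times):
  garden slow: 3
  quickly quickly: 3
  quickly slow: 3
  slow quickly: 3
  slow slow: 4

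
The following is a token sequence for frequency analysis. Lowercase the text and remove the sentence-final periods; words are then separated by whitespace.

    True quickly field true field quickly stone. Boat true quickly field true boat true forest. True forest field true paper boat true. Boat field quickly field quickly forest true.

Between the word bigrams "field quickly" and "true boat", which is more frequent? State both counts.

"field quickly" (3 vs 2)

"field quickly": 3 occurrences
"true boat": 2 occurrences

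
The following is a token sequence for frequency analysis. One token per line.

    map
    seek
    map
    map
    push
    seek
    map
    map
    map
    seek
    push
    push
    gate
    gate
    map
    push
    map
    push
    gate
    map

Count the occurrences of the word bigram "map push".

3

Scanning the 19 overlapping bigram windows for "map push":
  position 4–5: map push
  position 15–16: map push
  position 17–18: map push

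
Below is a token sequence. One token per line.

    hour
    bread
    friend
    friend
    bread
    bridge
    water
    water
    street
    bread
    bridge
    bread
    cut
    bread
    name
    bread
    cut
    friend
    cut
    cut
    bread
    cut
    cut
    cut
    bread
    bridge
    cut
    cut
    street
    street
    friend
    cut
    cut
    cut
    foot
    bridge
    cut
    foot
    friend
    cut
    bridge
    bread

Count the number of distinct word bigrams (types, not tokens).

42 tokens → 41 bigram windows in total.
Repeated bigrams (each contributes count−1 duplicates):
  cut cut: 6
  bread bridge: 3
  bread cut: 3
  cut bread: 3
  friend cut: 3
  bridge bread: 2
  bridge cut: 2
  cut foot: 2
16 duplicate windows → 41 − 16 = 25 distinct.

25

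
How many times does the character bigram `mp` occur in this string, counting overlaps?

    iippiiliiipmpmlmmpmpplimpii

Sliding a length-2 window over the 27 characters (26 positions):
  position 12–13: mp
  position 17–18: mp
  position 19–20: mp
  position 24–25: mp

4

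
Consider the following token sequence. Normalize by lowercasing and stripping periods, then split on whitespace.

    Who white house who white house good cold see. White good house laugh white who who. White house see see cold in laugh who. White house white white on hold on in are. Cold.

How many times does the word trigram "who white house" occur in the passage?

Scanning the 32 overlapping trigram windows for "who white house":
  position 1–3: who white house
  position 4–6: who white house
  position 16–18: who white house
  position 24–26: who white house

4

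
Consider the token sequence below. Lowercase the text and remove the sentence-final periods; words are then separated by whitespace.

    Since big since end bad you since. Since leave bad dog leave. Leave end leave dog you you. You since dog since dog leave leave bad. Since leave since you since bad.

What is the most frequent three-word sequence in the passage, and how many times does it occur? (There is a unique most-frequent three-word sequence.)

Trigram frequencies (highest first):
  dog leave leave: 2
  since big since: 1
  big since end: 1
  since end bad: 1
  end bad you: 1
  bad you since: 1
  … (23 more, each ≤ 1)

"dog leave leave", 2 times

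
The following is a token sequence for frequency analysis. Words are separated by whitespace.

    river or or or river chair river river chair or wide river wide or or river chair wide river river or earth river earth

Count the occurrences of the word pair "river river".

Scanning the 23 overlapping bigram windows for "river river":
  position 7–8: river river
  position 19–20: river river

2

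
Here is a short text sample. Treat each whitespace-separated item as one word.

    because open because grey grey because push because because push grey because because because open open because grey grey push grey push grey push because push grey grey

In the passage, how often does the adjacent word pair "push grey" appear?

Scanning the 27 overlapping bigram windows for "push grey":
  position 10–11: push grey
  position 20–21: push grey
  position 22–23: push grey
  position 26–27: push grey

4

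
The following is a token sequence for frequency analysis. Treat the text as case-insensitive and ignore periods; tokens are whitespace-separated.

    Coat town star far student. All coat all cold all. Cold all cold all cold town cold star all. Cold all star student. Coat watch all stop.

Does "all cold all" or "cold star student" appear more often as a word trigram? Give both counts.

"all cold all" (4 vs 0)

"all cold all": 4 occurrences
"cold star student": 0 occurrences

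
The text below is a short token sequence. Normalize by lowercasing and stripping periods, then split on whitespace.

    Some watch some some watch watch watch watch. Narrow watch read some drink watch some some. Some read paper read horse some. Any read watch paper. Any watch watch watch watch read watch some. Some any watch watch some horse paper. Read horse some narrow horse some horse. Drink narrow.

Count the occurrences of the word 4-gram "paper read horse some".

2

Scanning the 47 overlapping 4-gram windows for "paper read horse some":
  position 19–22: paper read horse some
  position 41–44: paper read horse some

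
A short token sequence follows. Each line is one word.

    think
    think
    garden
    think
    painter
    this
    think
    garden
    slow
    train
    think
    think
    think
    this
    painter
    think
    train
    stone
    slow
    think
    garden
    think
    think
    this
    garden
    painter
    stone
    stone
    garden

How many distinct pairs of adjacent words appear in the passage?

21

29 tokens → 28 bigram windows in total.
Repeated bigrams (each contributes count−1 duplicates):
  think think: 4
  think garden: 3
  garden think: 2
  think this: 2
7 duplicate windows → 28 − 7 = 21 distinct.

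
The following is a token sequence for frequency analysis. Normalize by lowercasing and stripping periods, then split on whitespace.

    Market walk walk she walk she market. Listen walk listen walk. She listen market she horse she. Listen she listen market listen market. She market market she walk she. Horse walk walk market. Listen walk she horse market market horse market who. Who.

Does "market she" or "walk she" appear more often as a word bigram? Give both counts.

"market she": 3 occurrences
"walk she": 5 occurrences

"walk she" (5 vs 3)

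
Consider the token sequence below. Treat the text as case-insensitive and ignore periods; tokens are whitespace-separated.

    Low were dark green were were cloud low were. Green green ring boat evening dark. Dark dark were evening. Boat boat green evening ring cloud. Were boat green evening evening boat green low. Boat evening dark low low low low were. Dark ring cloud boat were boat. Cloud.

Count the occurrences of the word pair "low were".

3

Scanning the 47 overlapping bigram windows for "low were":
  position 1–2: low were
  position 8–9: low were
  position 40–41: low were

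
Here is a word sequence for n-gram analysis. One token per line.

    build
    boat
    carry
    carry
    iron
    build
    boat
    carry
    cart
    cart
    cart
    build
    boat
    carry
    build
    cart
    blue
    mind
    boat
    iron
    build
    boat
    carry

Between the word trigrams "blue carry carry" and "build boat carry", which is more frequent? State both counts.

"blue carry carry": 0 occurrences
"build boat carry": 4 occurrences

"build boat carry" (4 vs 0)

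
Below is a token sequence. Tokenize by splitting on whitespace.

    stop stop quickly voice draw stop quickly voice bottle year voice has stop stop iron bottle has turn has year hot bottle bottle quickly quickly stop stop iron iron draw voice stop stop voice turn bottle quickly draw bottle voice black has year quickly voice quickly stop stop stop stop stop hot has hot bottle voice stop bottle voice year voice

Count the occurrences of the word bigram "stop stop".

8

Scanning the 60 overlapping bigram windows for "stop stop":
  position 1–2: stop stop
  position 13–14: stop stop
  position 26–27: stop stop
  position 32–33: stop stop
  position 47–48: stop stop
  position 48–49: stop stop
  position 49–50: stop stop
  position 50–51: stop stop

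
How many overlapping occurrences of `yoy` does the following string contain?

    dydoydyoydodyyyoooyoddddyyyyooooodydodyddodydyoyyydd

Sliding a length-3 window over the 52 characters (50 positions):
  position 7–9: yoy
  position 46–48: yoy

2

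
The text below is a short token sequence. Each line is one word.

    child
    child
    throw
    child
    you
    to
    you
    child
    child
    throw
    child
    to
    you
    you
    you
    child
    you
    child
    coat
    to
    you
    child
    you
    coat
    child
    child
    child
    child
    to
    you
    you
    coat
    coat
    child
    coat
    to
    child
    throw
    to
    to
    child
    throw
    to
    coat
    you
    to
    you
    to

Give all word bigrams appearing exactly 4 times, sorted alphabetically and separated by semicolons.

child throw; you child

Bigram counts meeting the condition (exactly 4 times):
  child throw: 4
  you child: 4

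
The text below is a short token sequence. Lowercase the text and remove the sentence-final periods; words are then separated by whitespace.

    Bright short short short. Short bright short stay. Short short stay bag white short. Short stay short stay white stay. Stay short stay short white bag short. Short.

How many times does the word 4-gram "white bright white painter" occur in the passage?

Scanning the 25 overlapping 4-gram windows for "white bright white painter":
  (none found)

0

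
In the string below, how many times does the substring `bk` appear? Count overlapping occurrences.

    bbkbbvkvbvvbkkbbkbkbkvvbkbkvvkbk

8

Sliding a length-2 window over the 32 characters (31 positions):
  position 2–3: bk
  position 12–13: bk
  position 16–17: bk
  position 18–19: bk
  position 20–21: bk
  position 24–25: bk
  position 26–27: bk
  position 31–32: bk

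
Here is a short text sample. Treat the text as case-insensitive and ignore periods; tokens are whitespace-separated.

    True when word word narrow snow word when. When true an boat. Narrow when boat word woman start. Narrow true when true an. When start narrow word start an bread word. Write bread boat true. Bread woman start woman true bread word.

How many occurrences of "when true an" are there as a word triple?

2

Scanning the 40 overlapping trigram windows for "when true an":
  position 9–11: when true an
  position 21–23: when true an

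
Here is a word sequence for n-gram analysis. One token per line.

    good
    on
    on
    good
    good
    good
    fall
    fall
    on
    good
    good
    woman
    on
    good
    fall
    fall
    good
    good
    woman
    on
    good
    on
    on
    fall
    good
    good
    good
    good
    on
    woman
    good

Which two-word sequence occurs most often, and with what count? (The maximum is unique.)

Bigram frequencies (highest first):
  good good: 7
  on good: 4
  good on: 3
  on on: 2
  good fall: 2
  fall fall: 2
  … (7 more, each ≤ 2)

"good good", 7 times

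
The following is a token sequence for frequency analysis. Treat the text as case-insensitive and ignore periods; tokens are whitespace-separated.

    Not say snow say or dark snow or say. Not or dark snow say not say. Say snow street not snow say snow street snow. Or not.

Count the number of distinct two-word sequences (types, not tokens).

27 tokens → 26 bigram windows in total.
Repeated bigrams (each contributes count−1 duplicates):
  say snow: 3
  snow say: 3
  dark snow: 2
  not say: 2
  or dark: 2
  say not: 2
  snow or: 2
  snow street: 2
10 duplicate windows → 26 − 10 = 16 distinct.

16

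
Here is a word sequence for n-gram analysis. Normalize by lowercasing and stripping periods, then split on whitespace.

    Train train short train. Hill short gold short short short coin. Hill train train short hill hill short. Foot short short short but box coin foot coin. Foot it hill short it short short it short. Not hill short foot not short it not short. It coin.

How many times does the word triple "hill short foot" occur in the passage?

Scanning the 45 overlapping trigram windows for "hill short foot":
  position 17–19: hill short foot
  position 38–40: hill short foot

2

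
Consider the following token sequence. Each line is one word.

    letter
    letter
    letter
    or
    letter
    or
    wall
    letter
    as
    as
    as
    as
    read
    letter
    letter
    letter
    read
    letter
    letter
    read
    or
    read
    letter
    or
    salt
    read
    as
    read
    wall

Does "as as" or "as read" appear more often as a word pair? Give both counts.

"as as": 3 occurrences
"as read": 2 occurrences

"as as" (3 vs 2)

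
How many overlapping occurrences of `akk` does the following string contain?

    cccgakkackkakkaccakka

Sliding a length-3 window over the 21 characters (19 positions):
  position 5–7: akk
  position 12–14: akk
  position 18–20: akk

3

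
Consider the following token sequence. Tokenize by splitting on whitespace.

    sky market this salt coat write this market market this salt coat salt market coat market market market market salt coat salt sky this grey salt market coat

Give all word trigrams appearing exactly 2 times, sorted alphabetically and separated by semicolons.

Trigram counts meeting the condition (exactly 2 times):
  market market market: 2
  market this salt: 2
  salt coat salt: 2
  salt market coat: 2
  this salt coat: 2

market market market; market this salt; salt coat salt; salt market coat; this salt coat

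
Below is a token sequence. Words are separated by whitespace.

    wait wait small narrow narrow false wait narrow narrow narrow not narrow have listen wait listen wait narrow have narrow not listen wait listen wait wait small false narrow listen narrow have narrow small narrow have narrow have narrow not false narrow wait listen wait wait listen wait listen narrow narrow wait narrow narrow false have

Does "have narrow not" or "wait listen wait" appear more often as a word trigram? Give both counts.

"have narrow not": 2 occurrences
"wait listen wait": 4 occurrences

"wait listen wait" (4 vs 2)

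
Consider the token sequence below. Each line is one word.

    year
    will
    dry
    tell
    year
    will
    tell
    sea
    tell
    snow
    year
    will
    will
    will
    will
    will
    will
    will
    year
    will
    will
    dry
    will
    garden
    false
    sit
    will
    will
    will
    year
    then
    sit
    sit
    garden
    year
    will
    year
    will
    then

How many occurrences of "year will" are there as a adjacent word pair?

6

Scanning the 38 overlapping bigram windows for "year will":
  position 1–2: year will
  position 5–6: year will
  position 11–12: year will
  position 19–20: year will
  position 35–36: year will
  position 37–38: year will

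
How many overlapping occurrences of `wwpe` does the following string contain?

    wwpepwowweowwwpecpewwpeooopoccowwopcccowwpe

Sliding a length-4 window over the 43 characters (40 positions):
  position 1–4: wwpe
  position 13–16: wwpe
  position 20–23: wwpe
  position 40–43: wwpe

4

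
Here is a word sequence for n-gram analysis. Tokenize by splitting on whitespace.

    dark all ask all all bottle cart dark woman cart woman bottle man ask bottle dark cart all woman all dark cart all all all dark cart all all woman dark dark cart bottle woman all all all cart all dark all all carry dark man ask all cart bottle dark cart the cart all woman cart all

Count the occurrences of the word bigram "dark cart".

5

Scanning the 57 overlapping bigram windows for "dark cart":
  position 16–17: dark cart
  position 21–22: dark cart
  position 26–27: dark cart
  position 32–33: dark cart
  position 51–52: dark cart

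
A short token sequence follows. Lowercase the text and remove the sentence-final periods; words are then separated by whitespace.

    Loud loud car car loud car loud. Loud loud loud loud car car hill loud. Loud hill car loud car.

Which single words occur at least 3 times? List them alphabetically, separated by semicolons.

Unigram counts meeting the condition (at least 3 times):
  car: 7
  loud: 11

car; loud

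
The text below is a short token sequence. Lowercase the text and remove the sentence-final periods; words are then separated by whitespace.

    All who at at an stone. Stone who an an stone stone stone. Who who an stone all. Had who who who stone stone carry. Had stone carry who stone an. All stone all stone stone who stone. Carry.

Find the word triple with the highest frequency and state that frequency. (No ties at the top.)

"stone stone who", 3 times

Trigram frequencies (highest first):
  stone stone who: 3
  an stone stone: 2
  all who at: 1
  who at at: 1
  at at an: 1
  at an stone: 1
  … (28 more, each ≤ 1)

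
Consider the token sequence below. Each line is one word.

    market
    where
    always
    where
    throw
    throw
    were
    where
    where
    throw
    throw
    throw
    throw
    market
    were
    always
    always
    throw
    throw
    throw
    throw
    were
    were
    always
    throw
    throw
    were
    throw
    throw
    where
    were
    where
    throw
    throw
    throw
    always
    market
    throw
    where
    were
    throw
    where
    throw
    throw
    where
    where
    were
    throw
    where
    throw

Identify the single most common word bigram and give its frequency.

Bigram frequencies (highest first):
  throw throw: 12
  where throw: 5
  throw where: 5
  throw were: 3
  were throw: 3
  where were: 3
  … (14 more, each ≤ 2)

"throw throw", 12 times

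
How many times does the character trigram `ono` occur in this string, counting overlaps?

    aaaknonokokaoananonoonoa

3

Sliding a length-3 window over the 24 characters (22 positions):
  position 6–8: ono
  position 18–20: ono
  position 21–23: ono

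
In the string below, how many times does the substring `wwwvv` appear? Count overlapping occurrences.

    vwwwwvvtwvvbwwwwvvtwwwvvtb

3

Sliding a length-5 window over the 26 characters (22 positions):
  position 3–7: wwwvv
  position 14–18: wwwvv
  position 20–24: wwwvv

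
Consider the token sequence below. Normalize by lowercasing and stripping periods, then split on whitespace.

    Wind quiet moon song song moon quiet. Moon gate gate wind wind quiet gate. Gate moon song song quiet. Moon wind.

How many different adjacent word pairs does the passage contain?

14

21 tokens → 20 bigram windows in total.
Repeated bigrams (each contributes count−1 duplicates):
  quiet moon: 3
  gate gate: 2
  moon song: 2
  song song: 2
  wind quiet: 2
6 duplicate windows → 20 − 6 = 14 distinct.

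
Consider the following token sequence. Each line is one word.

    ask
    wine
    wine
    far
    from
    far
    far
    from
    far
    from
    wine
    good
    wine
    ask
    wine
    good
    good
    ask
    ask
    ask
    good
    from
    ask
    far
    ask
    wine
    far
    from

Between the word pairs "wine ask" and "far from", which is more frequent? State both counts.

"wine ask": 1 occurrence
"far from": 4 occurrences

"far from" (4 vs 1)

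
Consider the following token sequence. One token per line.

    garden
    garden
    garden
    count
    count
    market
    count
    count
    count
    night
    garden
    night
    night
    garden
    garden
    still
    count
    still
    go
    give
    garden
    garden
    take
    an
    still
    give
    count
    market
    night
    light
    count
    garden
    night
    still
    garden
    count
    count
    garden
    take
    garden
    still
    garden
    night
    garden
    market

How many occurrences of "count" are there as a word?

Scanning the 45 tokens for "count":
  position 4: count
  position 5: count
  position 7: count
  position 8: count
  position 9: count
  position 17: count
  position 27: count
  position 31: count
  position 36: count
  position 37: count

10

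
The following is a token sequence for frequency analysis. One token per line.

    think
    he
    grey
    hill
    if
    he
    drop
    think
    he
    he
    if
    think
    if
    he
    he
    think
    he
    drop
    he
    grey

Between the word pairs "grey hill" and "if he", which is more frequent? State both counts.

"if he" (2 vs 1)

"grey hill": 1 occurrence
"if he": 2 occurrences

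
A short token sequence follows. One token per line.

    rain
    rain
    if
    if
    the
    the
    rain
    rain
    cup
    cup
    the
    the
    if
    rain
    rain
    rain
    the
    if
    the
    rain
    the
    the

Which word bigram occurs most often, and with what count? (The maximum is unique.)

Bigram frequencies (highest first):
  rain rain: 4
  the the: 3
  if the: 2
  the rain: 2
  the if: 2
  rain the: 2
  … (6 more, each ≤ 1)

"rain rain", 4 times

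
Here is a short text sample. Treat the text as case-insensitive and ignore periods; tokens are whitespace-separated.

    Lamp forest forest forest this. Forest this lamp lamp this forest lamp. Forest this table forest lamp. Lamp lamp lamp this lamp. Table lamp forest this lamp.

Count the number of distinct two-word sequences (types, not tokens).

12

27 tokens → 26 bigram windows in total.
Repeated bigrams (each contributes count−1 duplicates):
  forest this: 4
  lamp lamp: 4
  lamp forest: 3
  this lamp: 3
  forest forest: 2
  forest lamp: 2
  lamp this: 2
  this forest: 2
14 duplicate windows → 26 − 14 = 12 distinct.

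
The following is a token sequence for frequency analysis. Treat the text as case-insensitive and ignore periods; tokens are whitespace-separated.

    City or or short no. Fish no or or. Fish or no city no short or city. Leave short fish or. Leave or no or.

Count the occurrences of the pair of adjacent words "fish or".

2

Scanning the 24 overlapping bigram windows for "fish or":
  position 10–11: fish or
  position 20–21: fish or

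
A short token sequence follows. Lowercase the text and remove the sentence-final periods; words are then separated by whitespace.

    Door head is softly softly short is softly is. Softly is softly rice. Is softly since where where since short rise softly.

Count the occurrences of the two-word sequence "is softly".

5

Scanning the 21 overlapping bigram windows for "is softly":
  position 3–4: is softly
  position 7–8: is softly
  position 9–10: is softly
  position 11–12: is softly
  position 14–15: is softly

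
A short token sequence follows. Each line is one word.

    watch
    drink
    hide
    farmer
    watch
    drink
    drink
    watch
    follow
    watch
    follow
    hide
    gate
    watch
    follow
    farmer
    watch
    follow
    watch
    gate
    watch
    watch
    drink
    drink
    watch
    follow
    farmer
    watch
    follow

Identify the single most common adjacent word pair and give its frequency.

"watch follow", 6 times

Bigram frequencies (highest first):
  watch follow: 6
  watch drink: 3
  farmer watch: 3
  drink drink: 2
  drink watch: 2
  follow watch: 2
  … (8 more, each ≤ 2)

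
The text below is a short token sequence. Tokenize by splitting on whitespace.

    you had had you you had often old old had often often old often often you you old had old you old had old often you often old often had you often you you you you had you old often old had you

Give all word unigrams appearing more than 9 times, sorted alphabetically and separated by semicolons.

Unigram counts meeting the condition (more than 9 times):
  often: 10
  old: 10
  you: 14

often; old; you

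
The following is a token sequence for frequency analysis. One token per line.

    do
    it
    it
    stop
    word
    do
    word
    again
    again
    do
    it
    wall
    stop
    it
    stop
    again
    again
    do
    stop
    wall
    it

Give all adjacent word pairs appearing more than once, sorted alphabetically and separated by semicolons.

again again; again do; do it; it stop

Bigram counts meeting the condition (more than once):
  again again: 2
  again do: 2
  do it: 2
  it stop: 2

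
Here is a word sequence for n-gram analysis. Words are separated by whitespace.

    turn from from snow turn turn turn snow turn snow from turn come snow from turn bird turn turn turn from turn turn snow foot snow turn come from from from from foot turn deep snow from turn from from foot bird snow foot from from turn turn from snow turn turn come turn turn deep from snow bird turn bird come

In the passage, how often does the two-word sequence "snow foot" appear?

Scanning the 61 overlapping bigram windows for "snow foot":
  position 24–25: snow foot
  position 43–44: snow foot

2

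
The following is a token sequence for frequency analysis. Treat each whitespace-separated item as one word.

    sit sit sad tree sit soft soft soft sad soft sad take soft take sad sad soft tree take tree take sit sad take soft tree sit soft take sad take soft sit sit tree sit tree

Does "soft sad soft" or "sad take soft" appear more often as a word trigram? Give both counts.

"sad take soft" (3 vs 1)

"soft sad soft": 1 occurrence
"sad take soft": 3 occurrences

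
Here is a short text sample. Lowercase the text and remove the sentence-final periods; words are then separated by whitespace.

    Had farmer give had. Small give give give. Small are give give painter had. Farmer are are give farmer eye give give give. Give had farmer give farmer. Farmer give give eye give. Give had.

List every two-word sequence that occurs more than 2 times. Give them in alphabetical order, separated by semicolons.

farmer give; give give; give had; had farmer

Bigram counts meeting the condition (more than 2 times):
  farmer give: 3
  give give: 8
  give had: 3
  had farmer: 3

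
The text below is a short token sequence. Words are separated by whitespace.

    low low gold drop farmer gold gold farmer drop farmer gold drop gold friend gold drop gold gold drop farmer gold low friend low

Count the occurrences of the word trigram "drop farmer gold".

3

Scanning the 22 overlapping trigram windows for "drop farmer gold":
  position 4–6: drop farmer gold
  position 9–11: drop farmer gold
  position 19–21: drop farmer gold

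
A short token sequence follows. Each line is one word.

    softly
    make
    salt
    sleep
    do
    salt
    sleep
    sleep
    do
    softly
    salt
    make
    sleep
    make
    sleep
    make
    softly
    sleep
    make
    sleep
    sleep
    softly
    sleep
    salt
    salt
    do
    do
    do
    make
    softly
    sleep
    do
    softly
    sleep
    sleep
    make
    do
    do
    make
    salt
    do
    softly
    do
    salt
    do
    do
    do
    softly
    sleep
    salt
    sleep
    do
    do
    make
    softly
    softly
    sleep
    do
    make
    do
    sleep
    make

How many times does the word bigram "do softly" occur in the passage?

Scanning the 61 overlapping bigram windows for "do softly":
  position 9–10: do softly
  position 32–33: do softly
  position 41–42: do softly
  position 47–48: do softly

4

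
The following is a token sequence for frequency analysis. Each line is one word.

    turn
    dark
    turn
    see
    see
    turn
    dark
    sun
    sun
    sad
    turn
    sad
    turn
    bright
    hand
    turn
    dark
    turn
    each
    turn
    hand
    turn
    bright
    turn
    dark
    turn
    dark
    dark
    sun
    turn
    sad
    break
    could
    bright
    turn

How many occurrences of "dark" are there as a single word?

6

Scanning the 35 tokens for "dark":
  position 2: dark
  position 7: dark
  position 17: dark
  position 25: dark
  position 27: dark
  position 28: dark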